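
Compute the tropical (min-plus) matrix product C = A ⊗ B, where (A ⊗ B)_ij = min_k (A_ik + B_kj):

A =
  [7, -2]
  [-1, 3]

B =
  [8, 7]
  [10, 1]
A ⊗ B =
  [8, -1]
  [7, 4]

Apply the min-plus product entry-by-entry:
  C[0][0] = min over k of (A[0][0] + B[0][0] = 7 + 8 = 15, A[0][1] + B[1][0] = -2 + 10 = 8) = 8 (attained at k = 1)
  C[0][1] = min over k of (A[0][0] + B[0][1] = 7 + 7 = 14, A[0][1] + B[1][1] = -2 + 1 = -1) = -1 (attained at k = 1)
  C[1][0] = min over k of (A[1][0] + B[0][0] = -1 + 8 = 7, A[1][1] + B[1][0] = 3 + 10 = 13) = 7 (attained at k = 0)
  C[1][1] = min over k of (A[1][0] + B[0][1] = -1 + 7 = 6, A[1][1] + B[1][1] = 3 + 1 = 4) = 4 (attained at k = 1)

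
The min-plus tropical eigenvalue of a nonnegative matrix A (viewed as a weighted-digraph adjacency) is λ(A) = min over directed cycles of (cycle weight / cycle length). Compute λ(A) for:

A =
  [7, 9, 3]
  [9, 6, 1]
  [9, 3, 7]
λ(A) = 2

Enumerate directed cycles and compute their means (weight / length). Sample:
  cycle 0 → 0: weight = 7, length = 1, mean = 7/1 ≈ 7.000
  cycle 1 → 1: weight = 6, length = 1, mean = 6/1 ≈ 6.000
  cycle 2 → 2: weight = 7, length = 1, mean = 7/1 ≈ 7.000
  cycle 0 → 1 → 0: weight = 18, length = 2, mean = 18/2 ≈ 9.000
  cycle 0 → 2 → 0: weight = 12, length = 2, mean = 12/2 ≈ 6.000
  cycle 1 → 0 → 1: weight = 18, length = 2, mean = 18/2 ≈ 9.000
Minimum mean = 2.000, attained e.g. along the cycle 1 → 2 → 1 with weight 4 and length 2. So λ(A) = 4/2 = 2.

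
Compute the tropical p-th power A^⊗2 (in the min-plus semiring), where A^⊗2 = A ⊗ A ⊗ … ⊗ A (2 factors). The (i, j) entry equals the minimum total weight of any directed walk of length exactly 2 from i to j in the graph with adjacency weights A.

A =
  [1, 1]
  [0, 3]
A^⊗2 =
  [1, 2]
  [1, 1]

Each entry (A^⊗2)_ij equals the minimum over all length-2 walks i = v_0 → v_1 → … → v_2 = j of Σ_t A[v_t][v_{t+1}]. For example, for (i, j) = (0, 1) we minimise over 2 possible intermediate vertex sequences; the minimum is 2, attained along the walk 0 → 0 → 1.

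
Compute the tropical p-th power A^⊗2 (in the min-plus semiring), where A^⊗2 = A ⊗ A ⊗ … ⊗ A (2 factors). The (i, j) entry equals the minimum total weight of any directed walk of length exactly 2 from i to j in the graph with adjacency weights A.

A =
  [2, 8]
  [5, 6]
A^⊗2 =
  [4, 10]
  [7, 12]

Each entry (A^⊗2)_ij equals the minimum over all length-2 walks i = v_0 → v_1 → … → v_2 = j of Σ_t A[v_t][v_{t+1}]. For example, for (i, j) = (0, 1) we minimise over 2 possible intermediate vertex sequences; the minimum is 10, attained along the walk 0 → 0 → 1.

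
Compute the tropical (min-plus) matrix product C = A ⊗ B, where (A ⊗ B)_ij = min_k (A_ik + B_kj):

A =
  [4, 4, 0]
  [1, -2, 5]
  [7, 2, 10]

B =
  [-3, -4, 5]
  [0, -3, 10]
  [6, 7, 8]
A ⊗ B =
  [1, 0, 8]
  [-2, -5, 6]
  [2, -1, 12]

Apply the min-plus product entry-by-entry:
  C[0][0] = min over k of (A[0][0] + B[0][0] = 4 + -3 = 1, A[0][1] + B[1][0] = 4 + 0 = 4, A[0][2] + B[2][0] = 0 + 6 = 6) = 1 (attained at k = 0)
  C[0][1] = min over k of (A[0][0] + B[0][1] = 4 + -4 = 0, A[0][1] + B[1][1] = 4 + -3 = 1, A[0][2] + B[2][1] = 0 + 7 = 7) = 0 (attained at k = 0)
  C[0][2] = min over k of (A[0][0] + B[0][2] = 4 + 5 = 9, A[0][1] + B[1][2] = 4 + 10 = 14, A[0][2] + B[2][2] = 0 + 8 = 8) = 8 (attained at k = 2)
  C[1][0] = min over k of (A[1][0] + B[0][0] = 1 + -3 = -2, A[1][1] + B[1][0] = -2 + 0 = -2, A[1][2] + B[2][0] = 5 + 6 = 11) = -2 (attained at k = 0)
  C[1][1] = min over k of (A[1][0] + B[0][1] = 1 + -4 = -3, A[1][1] + B[1][1] = -2 + -3 = -5, A[1][2] + B[2][1] = 5 + 7 = 12) = -5 (attained at k = 1)
  C[1][2] = min over k of (A[1][0] + B[0][2] = 1 + 5 = 6, A[1][1] + B[1][2] = -2 + 10 = 8, A[1][2] + B[2][2] = 5 + 8 = 13) = 6 (attained at k = 0)
  C[2][0] = min over k of (A[2][0] + B[0][0] = 7 + -3 = 4, A[2][1] + B[1][0] = 2 + 0 = 2, A[2][2] + B[2][0] = 10 + 6 = 16) = 2 (attained at k = 1)
  C[2][1] = min over k of (A[2][0] + B[0][1] = 7 + -4 = 3, A[2][1] + B[1][1] = 2 + -3 = -1, A[2][2] + B[2][1] = 10 + 7 = 17) = -1 (attained at k = 1)
  C[2][2] = min over k of (A[2][0] + B[0][2] = 7 + 5 = 12, A[2][1] + B[1][2] = 2 + 10 = 12, A[2][2] + B[2][2] = 10 + 8 = 18) = 12 (attained at k = 0)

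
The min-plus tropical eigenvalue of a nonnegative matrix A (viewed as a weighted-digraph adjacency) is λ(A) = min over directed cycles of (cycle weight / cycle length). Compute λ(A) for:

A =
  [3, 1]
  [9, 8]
λ(A) = 3

Enumerate directed cycles and compute their means (weight / length). Sample:
  cycle 0 → 0: weight = 3, length = 1, mean = 3/1 ≈ 3.000
  cycle 1 → 1: weight = 8, length = 1, mean = 8/1 ≈ 8.000
  cycle 0 → 1 → 0: weight = 10, length = 2, mean = 10/2 ≈ 5.000
  cycle 1 → 0 → 1: weight = 10, length = 2, mean = 10/2 ≈ 5.000
Minimum mean = 3.000, attained e.g. along the cycle 0 → 0 with weight 3 and length 1. So λ(A) = 3/1 = 3.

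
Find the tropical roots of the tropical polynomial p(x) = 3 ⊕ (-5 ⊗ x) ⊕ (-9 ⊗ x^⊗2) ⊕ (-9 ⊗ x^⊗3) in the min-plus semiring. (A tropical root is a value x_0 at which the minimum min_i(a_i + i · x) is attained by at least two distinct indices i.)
Roots: {0, 4, 8}

Each tropical root is a break point of the lower envelope of the lines y = a_i + i · x (there are 4 lines, with slopes 0, 1, ..., 3). Only the lines that attain the minimum somewhere contribute to roots; other lines are dominated. Here the surviving (envelope) indices are i = 3, i = 2, i = 1, i = 0.
Intersections between consecutive envelope lines give the roots: for adjacent envelope indices i < j the intersection is x = (a_i − a_j) / (j − i). Reading off the sorted break points: {0, 4, 8}.
Verification: at each break x_0, at least two indices attain the minimum of min_i(a_i + i · x_0).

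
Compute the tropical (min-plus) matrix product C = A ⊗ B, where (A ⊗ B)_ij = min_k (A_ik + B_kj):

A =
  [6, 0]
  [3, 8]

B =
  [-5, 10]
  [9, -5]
A ⊗ B =
  [1, -5]
  [-2, 3]

Apply the min-plus product entry-by-entry:
  C[0][0] = min over k of (A[0][0] + B[0][0] = 6 + -5 = 1, A[0][1] + B[1][0] = 0 + 9 = 9) = 1 (attained at k = 0)
  C[0][1] = min over k of (A[0][0] + B[0][1] = 6 + 10 = 16, A[0][1] + B[1][1] = 0 + -5 = -5) = -5 (attained at k = 1)
  C[1][0] = min over k of (A[1][0] + B[0][0] = 3 + -5 = -2, A[1][1] + B[1][0] = 8 + 9 = 17) = -2 (attained at k = 0)
  C[1][1] = min over k of (A[1][0] + B[0][1] = 3 + 10 = 13, A[1][1] + B[1][1] = 8 + -5 = 3) = 3 (attained at k = 1)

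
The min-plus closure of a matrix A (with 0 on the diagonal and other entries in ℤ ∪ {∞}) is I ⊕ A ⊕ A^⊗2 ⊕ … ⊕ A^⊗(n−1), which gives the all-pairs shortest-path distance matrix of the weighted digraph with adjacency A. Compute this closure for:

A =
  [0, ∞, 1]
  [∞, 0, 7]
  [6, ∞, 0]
Closure =
  [0, ∞, 1]
  [13, 0, 7]
  [6, ∞, 0]

This is the Floyd-Warshall all-pairs shortest-path computation. For each intermediate vertex k = 0, 1, …, 2, update dist[i][j] ← min(dist[i][j], dist[i][k] + dist[k][j]). The final matrix gives, for each (i, j), the minimum total weight of any directed path from i to j (possibly empty when i = j).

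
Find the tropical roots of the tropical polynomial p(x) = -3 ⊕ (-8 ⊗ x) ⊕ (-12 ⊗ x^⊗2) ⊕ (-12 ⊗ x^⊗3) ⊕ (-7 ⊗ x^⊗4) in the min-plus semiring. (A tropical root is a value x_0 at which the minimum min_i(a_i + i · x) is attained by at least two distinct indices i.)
Roots: {-5, 0, 4, 5}

Each tropical root is a break point of the lower envelope of the lines y = a_i + i · x (there are 5 lines, with slopes 0, 1, ..., 4). Only the lines that attain the minimum somewhere contribute to roots; other lines are dominated. Here the surviving (envelope) indices are i = 4, i = 3, i = 2, i = 1, i = 0.
Intersections between consecutive envelope lines give the roots: for adjacent envelope indices i < j the intersection is x = (a_i − a_j) / (j − i). Reading off the sorted break points: {-5, 0, 4, 5}.
Verification: at each break x_0, at least two indices attain the minimum of min_i(a_i + i · x_0).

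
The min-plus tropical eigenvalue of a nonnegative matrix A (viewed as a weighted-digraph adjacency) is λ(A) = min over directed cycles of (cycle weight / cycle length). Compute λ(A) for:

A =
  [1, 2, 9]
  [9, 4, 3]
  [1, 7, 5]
λ(A) = 1

Enumerate directed cycles and compute their means (weight / length). Sample:
  cycle 0 → 0: weight = 1, length = 1, mean = 1/1 ≈ 1.000
  cycle 1 → 1: weight = 4, length = 1, mean = 4/1 ≈ 4.000
  cycle 2 → 2: weight = 5, length = 1, mean = 5/1 ≈ 5.000
  cycle 0 → 1 → 0: weight = 11, length = 2, mean = 11/2 ≈ 5.500
  cycle 0 → 2 → 0: weight = 10, length = 2, mean = 10/2 ≈ 5.000
  cycle 1 → 0 → 1: weight = 11, length = 2, mean = 11/2 ≈ 5.500
Minimum mean = 1.000, attained e.g. along the cycle 0 → 0 with weight 1 and length 1. So λ(A) = 1/1 = 1.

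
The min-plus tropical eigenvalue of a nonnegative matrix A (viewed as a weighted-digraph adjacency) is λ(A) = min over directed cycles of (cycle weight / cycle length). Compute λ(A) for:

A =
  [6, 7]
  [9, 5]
λ(A) = 5

Enumerate directed cycles and compute their means (weight / length). Sample:
  cycle 0 → 0: weight = 6, length = 1, mean = 6/1 ≈ 6.000
  cycle 1 → 1: weight = 5, length = 1, mean = 5/1 ≈ 5.000
  cycle 0 → 1 → 0: weight = 16, length = 2, mean = 16/2 ≈ 8.000
  cycle 1 → 0 → 1: weight = 16, length = 2, mean = 16/2 ≈ 8.000
Minimum mean = 5.000, attained e.g. along the cycle 1 → 1 with weight 5 and length 1. So λ(A) = 5/1 = 5.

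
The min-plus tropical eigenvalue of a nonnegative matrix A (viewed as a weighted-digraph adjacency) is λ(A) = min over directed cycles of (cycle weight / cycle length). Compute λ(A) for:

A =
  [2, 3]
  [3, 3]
λ(A) = 2

Enumerate directed cycles and compute their means (weight / length). Sample:
  cycle 0 → 0: weight = 2, length = 1, mean = 2/1 ≈ 2.000
  cycle 1 → 1: weight = 3, length = 1, mean = 3/1 ≈ 3.000
  cycle 0 → 1 → 0: weight = 6, length = 2, mean = 6/2 ≈ 3.000
  cycle 1 → 0 → 1: weight = 6, length = 2, mean = 6/2 ≈ 3.000
Minimum mean = 2.000, attained e.g. along the cycle 0 → 0 with weight 2 and length 1. So λ(A) = 2/1 = 2.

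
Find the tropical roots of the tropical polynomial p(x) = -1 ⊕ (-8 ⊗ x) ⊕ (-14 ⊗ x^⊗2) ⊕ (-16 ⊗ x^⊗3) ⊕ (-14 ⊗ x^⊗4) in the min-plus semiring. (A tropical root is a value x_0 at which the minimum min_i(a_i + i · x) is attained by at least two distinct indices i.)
Roots: {-2, 2, 6, 7}

Each tropical root is a break point of the lower envelope of the lines y = a_i + i · x (there are 5 lines, with slopes 0, 1, ..., 4). Only the lines that attain the minimum somewhere contribute to roots; other lines are dominated. Here the surviving (envelope) indices are i = 4, i = 3, i = 2, i = 1, i = 0.
Intersections between consecutive envelope lines give the roots: for adjacent envelope indices i < j the intersection is x = (a_i − a_j) / (j − i). Reading off the sorted break points: {-2, 2, 6, 7}.
Verification: at each break x_0, at least two indices attain the minimum of min_i(a_i + i · x_0).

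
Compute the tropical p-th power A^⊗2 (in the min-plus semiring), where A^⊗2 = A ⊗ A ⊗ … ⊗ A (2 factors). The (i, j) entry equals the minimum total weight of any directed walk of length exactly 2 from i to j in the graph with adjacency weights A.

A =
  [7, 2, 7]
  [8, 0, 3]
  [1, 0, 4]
A^⊗2 =
  [8, 2, 5]
  [4, 0, 3]
  [5, 0, 3]

Each entry (A^⊗2)_ij equals the minimum over all length-2 walks i = v_0 → v_1 → … → v_2 = j of Σ_t A[v_t][v_{t+1}]. For example, for (i, j) = (0, 2) we minimise over 3 possible intermediate vertex sequences; the minimum is 5, attained along the walk 0 → 1 → 2.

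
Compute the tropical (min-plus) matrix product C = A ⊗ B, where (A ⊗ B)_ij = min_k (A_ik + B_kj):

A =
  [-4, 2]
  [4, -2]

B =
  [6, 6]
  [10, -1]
A ⊗ B =
  [2, 1]
  [8, -3]

Apply the min-plus product entry-by-entry:
  C[0][0] = min over k of (A[0][0] + B[0][0] = -4 + 6 = 2, A[0][1] + B[1][0] = 2 + 10 = 12) = 2 (attained at k = 0)
  C[0][1] = min over k of (A[0][0] + B[0][1] = -4 + 6 = 2, A[0][1] + B[1][1] = 2 + -1 = 1) = 1 (attained at k = 1)
  C[1][0] = min over k of (A[1][0] + B[0][0] = 4 + 6 = 10, A[1][1] + B[1][0] = -2 + 10 = 8) = 8 (attained at k = 1)
  C[1][1] = min over k of (A[1][0] + B[0][1] = 4 + 6 = 10, A[1][1] + B[1][1] = -2 + -1 = -3) = -3 (attained at k = 1)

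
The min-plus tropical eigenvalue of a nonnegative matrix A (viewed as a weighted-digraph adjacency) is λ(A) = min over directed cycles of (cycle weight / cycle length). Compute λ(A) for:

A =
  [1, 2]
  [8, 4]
λ(A) = 1

Enumerate directed cycles and compute their means (weight / length). Sample:
  cycle 0 → 0: weight = 1, length = 1, mean = 1/1 ≈ 1.000
  cycle 1 → 1: weight = 4, length = 1, mean = 4/1 ≈ 4.000
  cycle 0 → 1 → 0: weight = 10, length = 2, mean = 10/2 ≈ 5.000
  cycle 1 → 0 → 1: weight = 10, length = 2, mean = 10/2 ≈ 5.000
Minimum mean = 1.000, attained e.g. along the cycle 0 → 0 with weight 1 and length 1. So λ(A) = 1/1 = 1.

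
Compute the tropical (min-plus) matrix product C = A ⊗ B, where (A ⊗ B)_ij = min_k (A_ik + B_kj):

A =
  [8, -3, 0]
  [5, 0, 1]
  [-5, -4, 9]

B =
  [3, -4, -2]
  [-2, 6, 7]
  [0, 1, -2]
A ⊗ B =
  [-5, 1, -2]
  [-2, 1, -1]
  [-6, -9, -7]

Apply the min-plus product entry-by-entry:
  C[0][0] = min over k of (A[0][0] + B[0][0] = 8 + 3 = 11, A[0][1] + B[1][0] = -3 + -2 = -5, A[0][2] + B[2][0] = 0 + 0 = 0) = -5 (attained at k = 1)
  C[0][1] = min over k of (A[0][0] + B[0][1] = 8 + -4 = 4, A[0][1] + B[1][1] = -3 + 6 = 3, A[0][2] + B[2][1] = 0 + 1 = 1) = 1 (attained at k = 2)
  C[0][2] = min over k of (A[0][0] + B[0][2] = 8 + -2 = 6, A[0][1] + B[1][2] = -3 + 7 = 4, A[0][2] + B[2][2] = 0 + -2 = -2) = -2 (attained at k = 2)
  C[1][0] = min over k of (A[1][0] + B[0][0] = 5 + 3 = 8, A[1][1] + B[1][0] = 0 + -2 = -2, A[1][2] + B[2][0] = 1 + 0 = 1) = -2 (attained at k = 1)
  C[1][1] = min over k of (A[1][0] + B[0][1] = 5 + -4 = 1, A[1][1] + B[1][1] = 0 + 6 = 6, A[1][2] + B[2][1] = 1 + 1 = 2) = 1 (attained at k = 0)
  C[1][2] = min over k of (A[1][0] + B[0][2] = 5 + -2 = 3, A[1][1] + B[1][2] = 0 + 7 = 7, A[1][2] + B[2][2] = 1 + -2 = -1) = -1 (attained at k = 2)
  C[2][0] = min over k of (A[2][0] + B[0][0] = -5 + 3 = -2, A[2][1] + B[1][0] = -4 + -2 = -6, A[2][2] + B[2][0] = 9 + 0 = 9) = -6 (attained at k = 1)
  C[2][1] = min over k of (A[2][0] + B[0][1] = -5 + -4 = -9, A[2][1] + B[1][1] = -4 + 6 = 2, A[2][2] + B[2][1] = 9 + 1 = 10) = -9 (attained at k = 0)
  C[2][2] = min over k of (A[2][0] + B[0][2] = -5 + -2 = -7, A[2][1] + B[1][2] = -4 + 7 = 3, A[2][2] + B[2][2] = 9 + -2 = 7) = -7 (attained at k = 0)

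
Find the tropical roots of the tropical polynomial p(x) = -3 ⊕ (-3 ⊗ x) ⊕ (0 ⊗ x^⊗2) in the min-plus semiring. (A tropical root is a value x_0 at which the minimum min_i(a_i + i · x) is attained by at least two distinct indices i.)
Roots: {-3, 0}

Each tropical root is a break point of the lower envelope of the lines y = a_i + i · x (there are 3 lines, with slopes 0, 1, ..., 2). Only the lines that attain the minimum somewhere contribute to roots; other lines are dominated. Here the surviving (envelope) indices are i = 2, i = 1, i = 0.
Intersections between consecutive envelope lines give the roots: for adjacent envelope indices i < j the intersection is x = (a_i − a_j) / (j − i). Reading off the sorted break points: {-3, 0}.
Verification: at each break x_0, at least two indices attain the minimum of min_i(a_i + i · x_0).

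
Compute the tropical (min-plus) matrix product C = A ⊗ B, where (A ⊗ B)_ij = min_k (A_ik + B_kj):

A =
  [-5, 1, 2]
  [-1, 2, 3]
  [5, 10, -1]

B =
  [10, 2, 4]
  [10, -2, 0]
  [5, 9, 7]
A ⊗ B =
  [5, -3, -1]
  [8, 0, 2]
  [4, 7, 6]

Apply the min-plus product entry-by-entry:
  C[0][0] = min over k of (A[0][0] + B[0][0] = -5 + 10 = 5, A[0][1] + B[1][0] = 1 + 10 = 11, A[0][2] + B[2][0] = 2 + 5 = 7) = 5 (attained at k = 0)
  C[0][1] = min over k of (A[0][0] + B[0][1] = -5 + 2 = -3, A[0][1] + B[1][1] = 1 + -2 = -1, A[0][2] + B[2][1] = 2 + 9 = 11) = -3 (attained at k = 0)
  C[0][2] = min over k of (A[0][0] + B[0][2] = -5 + 4 = -1, A[0][1] + B[1][2] = 1 + 0 = 1, A[0][2] + B[2][2] = 2 + 7 = 9) = -1 (attained at k = 0)
  C[1][0] = min over k of (A[1][0] + B[0][0] = -1 + 10 = 9, A[1][1] + B[1][0] = 2 + 10 = 12, A[1][2] + B[2][0] = 3 + 5 = 8) = 8 (attained at k = 2)
  C[1][1] = min over k of (A[1][0] + B[0][1] = -1 + 2 = 1, A[1][1] + B[1][1] = 2 + -2 = 0, A[1][2] + B[2][1] = 3 + 9 = 12) = 0 (attained at k = 1)
  C[1][2] = min over k of (A[1][0] + B[0][2] = -1 + 4 = 3, A[1][1] + B[1][2] = 2 + 0 = 2, A[1][2] + B[2][2] = 3 + 7 = 10) = 2 (attained at k = 1)
  C[2][0] = min over k of (A[2][0] + B[0][0] = 5 + 10 = 15, A[2][1] + B[1][0] = 10 + 10 = 20, A[2][2] + B[2][0] = -1 + 5 = 4) = 4 (attained at k = 2)
  C[2][1] = min over k of (A[2][0] + B[0][1] = 5 + 2 = 7, A[2][1] + B[1][1] = 10 + -2 = 8, A[2][2] + B[2][1] = -1 + 9 = 8) = 7 (attained at k = 0)
  C[2][2] = min over k of (A[2][0] + B[0][2] = 5 + 4 = 9, A[2][1] + B[1][2] = 10 + 0 = 10, A[2][2] + B[2][2] = -1 + 7 = 6) = 6 (attained at k = 2)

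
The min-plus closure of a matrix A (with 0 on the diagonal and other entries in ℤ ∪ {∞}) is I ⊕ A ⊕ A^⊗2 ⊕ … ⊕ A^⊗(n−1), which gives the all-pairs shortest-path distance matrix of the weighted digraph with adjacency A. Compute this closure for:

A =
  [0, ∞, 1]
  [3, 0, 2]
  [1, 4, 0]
Closure =
  [0, 5, 1]
  [3, 0, 2]
  [1, 4, 0]

This is the Floyd-Warshall all-pairs shortest-path computation. For each intermediate vertex k = 0, 1, …, 2, update dist[i][j] ← min(dist[i][j], dist[i][k] + dist[k][j]). The final matrix gives, for each (i, j), the minimum total weight of any directed path from i to j (possibly empty when i = j).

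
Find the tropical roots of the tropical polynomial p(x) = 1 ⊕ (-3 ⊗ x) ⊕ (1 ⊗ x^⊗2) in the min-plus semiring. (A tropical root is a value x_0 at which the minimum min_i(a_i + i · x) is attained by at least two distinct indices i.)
Roots: {-4, 4}

Each tropical root is a break point of the lower envelope of the lines y = a_i + i · x (there are 3 lines, with slopes 0, 1, ..., 2). Only the lines that attain the minimum somewhere contribute to roots; other lines are dominated. Here the surviving (envelope) indices are i = 2, i = 1, i = 0.
Intersections between consecutive envelope lines give the roots: for adjacent envelope indices i < j the intersection is x = (a_i − a_j) / (j − i). Reading off the sorted break points: {-4, 4}.
Verification: at each break x_0, at least two indices attain the minimum of min_i(a_i + i · x_0).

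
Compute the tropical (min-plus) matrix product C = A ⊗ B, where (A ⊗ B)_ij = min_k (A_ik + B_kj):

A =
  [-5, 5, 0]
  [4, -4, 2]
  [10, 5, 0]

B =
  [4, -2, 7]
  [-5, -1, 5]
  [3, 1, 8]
A ⊗ B =
  [-1, -7, 2]
  [-9, -5, 1]
  [0, 1, 8]

Apply the min-plus product entry-by-entry:
  C[0][0] = min over k of (A[0][0] + B[0][0] = -5 + 4 = -1, A[0][1] + B[1][0] = 5 + -5 = 0, A[0][2] + B[2][0] = 0 + 3 = 3) = -1 (attained at k = 0)
  C[0][1] = min over k of (A[0][0] + B[0][1] = -5 + -2 = -7, A[0][1] + B[1][1] = 5 + -1 = 4, A[0][2] + B[2][1] = 0 + 1 = 1) = -7 (attained at k = 0)
  C[0][2] = min over k of (A[0][0] + B[0][2] = -5 + 7 = 2, A[0][1] + B[1][2] = 5 + 5 = 10, A[0][2] + B[2][2] = 0 + 8 = 8) = 2 (attained at k = 0)
  C[1][0] = min over k of (A[1][0] + B[0][0] = 4 + 4 = 8, A[1][1] + B[1][0] = -4 + -5 = -9, A[1][2] + B[2][0] = 2 + 3 = 5) = -9 (attained at k = 1)
  C[1][1] = min over k of (A[1][0] + B[0][1] = 4 + -2 = 2, A[1][1] + B[1][1] = -4 + -1 = -5, A[1][2] + B[2][1] = 2 + 1 = 3) = -5 (attained at k = 1)
  C[1][2] = min over k of (A[1][0] + B[0][2] = 4 + 7 = 11, A[1][1] + B[1][2] = -4 + 5 = 1, A[1][2] + B[2][2] = 2 + 8 = 10) = 1 (attained at k = 1)
  C[2][0] = min over k of (A[2][0] + B[0][0] = 10 + 4 = 14, A[2][1] + B[1][0] = 5 + -5 = 0, A[2][2] + B[2][0] = 0 + 3 = 3) = 0 (attained at k = 1)
  C[2][1] = min over k of (A[2][0] + B[0][1] = 10 + -2 = 8, A[2][1] + B[1][1] = 5 + -1 = 4, A[2][2] + B[2][1] = 0 + 1 = 1) = 1 (attained at k = 2)
  C[2][2] = min over k of (A[2][0] + B[0][2] = 10 + 7 = 17, A[2][1] + B[1][2] = 5 + 5 = 10, A[2][2] + B[2][2] = 0 + 8 = 8) = 8 (attained at k = 2)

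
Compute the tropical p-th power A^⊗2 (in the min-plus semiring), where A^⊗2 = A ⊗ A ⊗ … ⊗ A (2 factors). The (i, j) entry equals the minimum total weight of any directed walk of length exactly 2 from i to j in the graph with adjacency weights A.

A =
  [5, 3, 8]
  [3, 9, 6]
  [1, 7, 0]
A^⊗2 =
  [6, 8, 8]
  [7, 6, 6]
  [1, 4, 0]

Each entry (A^⊗2)_ij equals the minimum over all length-2 walks i = v_0 → v_1 → … → v_2 = j of Σ_t A[v_t][v_{t+1}]. For example, for (i, j) = (0, 2) we minimise over 3 possible intermediate vertex sequences; the minimum is 8, attained along the walk 0 → 2 → 2.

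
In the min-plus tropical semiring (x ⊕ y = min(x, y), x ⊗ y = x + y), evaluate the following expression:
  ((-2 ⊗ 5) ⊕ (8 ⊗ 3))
((-2 ⊗ 5) ⊕ (8 ⊗ 3)) = 3

Expand innermost to outermost. Recall ⊕ takes the minimum of its arguments and ⊗ takes their sum. Working out the expression ((-2 ⊗ 5) ⊕ (8 ⊗ 3)) gives 3.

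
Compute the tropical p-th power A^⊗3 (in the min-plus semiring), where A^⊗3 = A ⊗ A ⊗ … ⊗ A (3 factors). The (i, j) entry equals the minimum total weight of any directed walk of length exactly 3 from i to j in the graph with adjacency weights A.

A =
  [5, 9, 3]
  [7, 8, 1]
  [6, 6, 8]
A^⊗3 =
  [14, 14, 10]
  [12, 15, 8]
  [13, 13, 14]

Each entry (A^⊗3)_ij equals the minimum over all length-3 walks i = v_0 → v_1 → … → v_3 = j of Σ_t A[v_t][v_{t+1}]. For example, for (i, j) = (0, 2) we minimise over 9 possible intermediate vertex sequences; the minimum is 10, attained along the walk 0 → 2 → 1 → 2.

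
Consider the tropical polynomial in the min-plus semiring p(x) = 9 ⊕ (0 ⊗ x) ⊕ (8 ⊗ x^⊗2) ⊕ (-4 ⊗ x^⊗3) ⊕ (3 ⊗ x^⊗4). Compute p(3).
p(3) = 3

A tropical monomial a ⊗ x^⊗i evaluates to a + i · x. Evaluating each term at x = 3:
  Term 0 contributes 9 + 0 · 3 = 9
  Term 1 contributes 0 + 1 · 3 = 3
  Term 2 contributes 8 + 2 · 3 = 14
  Term 3 contributes -4 + 3 · 3 = 5
  Term 4 contributes 3 + 4 · 3 = 15
p(3) = ⊕ of these = min[9, 3, 14, 5, 15] = 3.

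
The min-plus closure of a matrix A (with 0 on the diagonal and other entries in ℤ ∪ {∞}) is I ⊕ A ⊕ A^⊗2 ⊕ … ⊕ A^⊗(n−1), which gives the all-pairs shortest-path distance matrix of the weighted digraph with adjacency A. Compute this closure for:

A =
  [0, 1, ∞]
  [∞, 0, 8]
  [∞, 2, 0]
Closure =
  [0, 1, 9]
  [∞, 0, 8]
  [∞, 2, 0]

This is the Floyd-Warshall all-pairs shortest-path computation. For each intermediate vertex k = 0, 1, …, 2, update dist[i][j] ← min(dist[i][j], dist[i][k] + dist[k][j]). The final matrix gives, for each (i, j), the minimum total weight of any directed path from i to j (possibly empty when i = j).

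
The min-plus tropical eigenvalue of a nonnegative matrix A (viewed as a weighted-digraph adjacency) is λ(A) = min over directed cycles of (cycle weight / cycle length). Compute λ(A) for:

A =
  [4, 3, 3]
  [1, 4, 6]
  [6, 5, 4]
λ(A) = 2

Enumerate directed cycles and compute their means (weight / length). Sample:
  cycle 0 → 0: weight = 4, length = 1, mean = 4/1 ≈ 4.000
  cycle 1 → 1: weight = 4, length = 1, mean = 4/1 ≈ 4.000
  cycle 2 → 2: weight = 4, length = 1, mean = 4/1 ≈ 4.000
  cycle 0 → 1 → 0: weight = 4, length = 2, mean = 4/2 ≈ 2.000
  cycle 0 → 2 → 0: weight = 9, length = 2, mean = 9/2 ≈ 4.500
  cycle 1 → 0 → 1: weight = 4, length = 2, mean = 4/2 ≈ 2.000
Minimum mean = 2.000, attained e.g. along the cycle 0 → 1 → 0 with weight 4 and length 2. So λ(A) = 4/2 = 2.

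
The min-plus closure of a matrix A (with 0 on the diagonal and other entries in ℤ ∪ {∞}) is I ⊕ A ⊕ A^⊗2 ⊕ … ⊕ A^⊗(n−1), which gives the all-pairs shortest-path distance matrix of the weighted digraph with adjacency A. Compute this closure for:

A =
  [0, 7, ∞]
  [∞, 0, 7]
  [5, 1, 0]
Closure =
  [0, 7, 14]
  [12, 0, 7]
  [5, 1, 0]

This is the Floyd-Warshall all-pairs shortest-path computation. For each intermediate vertex k = 0, 1, …, 2, update dist[i][j] ← min(dist[i][j], dist[i][k] + dist[k][j]). The final matrix gives, for each (i, j), the minimum total weight of any directed path from i to j (possibly empty when i = j).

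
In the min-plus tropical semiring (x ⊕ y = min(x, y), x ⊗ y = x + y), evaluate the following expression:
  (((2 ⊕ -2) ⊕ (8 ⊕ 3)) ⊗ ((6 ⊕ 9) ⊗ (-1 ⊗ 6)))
(((2 ⊕ -2) ⊕ (8 ⊕ 3)) ⊗ ((6 ⊕ 9) ⊗ (-1 ⊗ 6))) = 9

Expand innermost to outermost. Recall ⊕ takes the minimum of its arguments and ⊗ takes their sum. Working out the expression (((2 ⊕ -2) ⊕ (8 ⊕ 3)) ⊗ ((6 ⊕ 9) ⊗ (-1 ⊗ 6))) gives 9.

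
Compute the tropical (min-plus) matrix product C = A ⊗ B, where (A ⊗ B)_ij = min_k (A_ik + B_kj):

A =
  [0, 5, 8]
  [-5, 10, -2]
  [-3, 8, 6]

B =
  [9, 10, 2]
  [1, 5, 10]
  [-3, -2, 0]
A ⊗ B =
  [5, 6, 2]
  [-5, -4, -3]
  [3, 4, -1]

Apply the min-plus product entry-by-entry:
  C[0][0] = min over k of (A[0][0] + B[0][0] = 0 + 9 = 9, A[0][1] + B[1][0] = 5 + 1 = 6, A[0][2] + B[2][0] = 8 + -3 = 5) = 5 (attained at k = 2)
  C[0][1] = min over k of (A[0][0] + B[0][1] = 0 + 10 = 10, A[0][1] + B[1][1] = 5 + 5 = 10, A[0][2] + B[2][1] = 8 + -2 = 6) = 6 (attained at k = 2)
  C[0][2] = min over k of (A[0][0] + B[0][2] = 0 + 2 = 2, A[0][1] + B[1][2] = 5 + 10 = 15, A[0][2] + B[2][2] = 8 + 0 = 8) = 2 (attained at k = 0)
  C[1][0] = min over k of (A[1][0] + B[0][0] = -5 + 9 = 4, A[1][1] + B[1][0] = 10 + 1 = 11, A[1][2] + B[2][0] = -2 + -3 = -5) = -5 (attained at k = 2)
  C[1][1] = min over k of (A[1][0] + B[0][1] = -5 + 10 = 5, A[1][1] + B[1][1] = 10 + 5 = 15, A[1][2] + B[2][1] = -2 + -2 = -4) = -4 (attained at k = 2)
  C[1][2] = min over k of (A[1][0] + B[0][2] = -5 + 2 = -3, A[1][1] + B[1][2] = 10 + 10 = 20, A[1][2] + B[2][2] = -2 + 0 = -2) = -3 (attained at k = 0)
  C[2][0] = min over k of (A[2][0] + B[0][0] = -3 + 9 = 6, A[2][1] + B[1][0] = 8 + 1 = 9, A[2][2] + B[2][0] = 6 + -3 = 3) = 3 (attained at k = 2)
  C[2][1] = min over k of (A[2][0] + B[0][1] = -3 + 10 = 7, A[2][1] + B[1][1] = 8 + 5 = 13, A[2][2] + B[2][1] = 6 + -2 = 4) = 4 (attained at k = 2)
  C[2][2] = min over k of (A[2][0] + B[0][2] = -3 + 2 = -1, A[2][1] + B[1][2] = 8 + 10 = 18, A[2][2] + B[2][2] = 6 + 0 = 6) = -1 (attained at k = 0)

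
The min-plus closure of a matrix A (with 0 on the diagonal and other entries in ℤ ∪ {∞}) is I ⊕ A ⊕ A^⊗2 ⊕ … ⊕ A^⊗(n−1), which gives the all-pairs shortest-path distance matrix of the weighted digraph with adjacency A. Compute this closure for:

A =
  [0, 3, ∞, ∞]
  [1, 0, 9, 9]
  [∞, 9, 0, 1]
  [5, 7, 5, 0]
Closure =
  [0, 3, 12, 12]
  [1, 0, 9, 9]
  [6, 8, 0, 1]
  [5, 7, 5, 0]

This is the Floyd-Warshall all-pairs shortest-path computation. For each intermediate vertex k = 0, 1, …, 3, update dist[i][j] ← min(dist[i][j], dist[i][k] + dist[k][j]). The final matrix gives, for each (i, j), the minimum total weight of any directed path from i to j (possibly empty when i = j).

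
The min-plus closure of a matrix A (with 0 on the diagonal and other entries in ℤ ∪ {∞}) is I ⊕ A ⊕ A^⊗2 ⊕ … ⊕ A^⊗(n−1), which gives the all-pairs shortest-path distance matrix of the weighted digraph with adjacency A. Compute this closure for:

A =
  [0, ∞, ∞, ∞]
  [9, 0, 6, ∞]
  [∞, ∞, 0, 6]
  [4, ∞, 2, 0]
Closure =
  [0, ∞, ∞, ∞]
  [9, 0, 6, 12]
  [10, ∞, 0, 6]
  [4, ∞, 2, 0]

This is the Floyd-Warshall all-pairs shortest-path computation. For each intermediate vertex k = 0, 1, …, 3, update dist[i][j] ← min(dist[i][j], dist[i][k] + dist[k][j]). The final matrix gives, for each (i, j), the minimum total weight of any directed path from i to j (possibly empty when i = j).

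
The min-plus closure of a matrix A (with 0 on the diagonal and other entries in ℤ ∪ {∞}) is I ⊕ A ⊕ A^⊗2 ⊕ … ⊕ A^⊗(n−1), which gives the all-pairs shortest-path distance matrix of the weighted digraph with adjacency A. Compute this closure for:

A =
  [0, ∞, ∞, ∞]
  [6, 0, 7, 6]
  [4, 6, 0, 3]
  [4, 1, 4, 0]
Closure =
  [0, ∞, ∞, ∞]
  [6, 0, 7, 6]
  [4, 4, 0, 3]
  [4, 1, 4, 0]

This is the Floyd-Warshall all-pairs shortest-path computation. For each intermediate vertex k = 0, 1, …, 3, update dist[i][j] ← min(dist[i][j], dist[i][k] + dist[k][j]). The final matrix gives, for each (i, j), the minimum total weight of any directed path from i to j (possibly empty when i = j).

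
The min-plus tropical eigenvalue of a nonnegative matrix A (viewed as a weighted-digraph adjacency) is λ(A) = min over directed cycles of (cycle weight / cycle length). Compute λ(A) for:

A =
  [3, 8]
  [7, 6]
λ(A) = 3

Enumerate directed cycles and compute their means (weight / length). Sample:
  cycle 0 → 0: weight = 3, length = 1, mean = 3/1 ≈ 3.000
  cycle 1 → 1: weight = 6, length = 1, mean = 6/1 ≈ 6.000
  cycle 0 → 1 → 0: weight = 15, length = 2, mean = 15/2 ≈ 7.500
  cycle 1 → 0 → 1: weight = 15, length = 2, mean = 15/2 ≈ 7.500
Minimum mean = 3.000, attained e.g. along the cycle 0 → 0 with weight 3 and length 1. So λ(A) = 3/1 = 3.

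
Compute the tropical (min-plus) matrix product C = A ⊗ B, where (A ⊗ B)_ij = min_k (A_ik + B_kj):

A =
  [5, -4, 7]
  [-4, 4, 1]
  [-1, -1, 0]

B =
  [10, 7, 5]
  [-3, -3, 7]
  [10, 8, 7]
A ⊗ B =
  [-7, -7, 3]
  [1, 1, 1]
  [-4, -4, 4]

Apply the min-plus product entry-by-entry:
  C[0][0] = min over k of (A[0][0] + B[0][0] = 5 + 10 = 15, A[0][1] + B[1][0] = -4 + -3 = -7, A[0][2] + B[2][0] = 7 + 10 = 17) = -7 (attained at k = 1)
  C[0][1] = min over k of (A[0][0] + B[0][1] = 5 + 7 = 12, A[0][1] + B[1][1] = -4 + -3 = -7, A[0][2] + B[2][1] = 7 + 8 = 15) = -7 (attained at k = 1)
  C[0][2] = min over k of (A[0][0] + B[0][2] = 5 + 5 = 10, A[0][1] + B[1][2] = -4 + 7 = 3, A[0][2] + B[2][2] = 7 + 7 = 14) = 3 (attained at k = 1)
  C[1][0] = min over k of (A[1][0] + B[0][0] = -4 + 10 = 6, A[1][1] + B[1][0] = 4 + -3 = 1, A[1][2] + B[2][0] = 1 + 10 = 11) = 1 (attained at k = 1)
  C[1][1] = min over k of (A[1][0] + B[0][1] = -4 + 7 = 3, A[1][1] + B[1][1] = 4 + -3 = 1, A[1][2] + B[2][1] = 1 + 8 = 9) = 1 (attained at k = 1)
  C[1][2] = min over k of (A[1][0] + B[0][2] = -4 + 5 = 1, A[1][1] + B[1][2] = 4 + 7 = 11, A[1][2] + B[2][2] = 1 + 7 = 8) = 1 (attained at k = 0)
  C[2][0] = min over k of (A[2][0] + B[0][0] = -1 + 10 = 9, A[2][1] + B[1][0] = -1 + -3 = -4, A[2][2] + B[2][0] = 0 + 10 = 10) = -4 (attained at k = 1)
  C[2][1] = min over k of (A[2][0] + B[0][1] = -1 + 7 = 6, A[2][1] + B[1][1] = -1 + -3 = -4, A[2][2] + B[2][1] = 0 + 8 = 8) = -4 (attained at k = 1)
  C[2][2] = min over k of (A[2][0] + B[0][2] = -1 + 5 = 4, A[2][1] + B[1][2] = -1 + 7 = 6, A[2][2] + B[2][2] = 0 + 7 = 7) = 4 (attained at k = 0)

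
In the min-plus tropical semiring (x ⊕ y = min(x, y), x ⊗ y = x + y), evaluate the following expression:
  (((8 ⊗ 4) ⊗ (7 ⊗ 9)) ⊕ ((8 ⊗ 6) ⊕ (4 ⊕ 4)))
(((8 ⊗ 4) ⊗ (7 ⊗ 9)) ⊕ ((8 ⊗ 6) ⊕ (4 ⊕ 4))) = 4

Expand innermost to outermost. Recall ⊕ takes the minimum of its arguments and ⊗ takes their sum. Working out the expression (((8 ⊗ 4) ⊗ (7 ⊗ 9)) ⊕ ((8 ⊗ 6) ⊕ (4 ⊕ 4))) gives 4.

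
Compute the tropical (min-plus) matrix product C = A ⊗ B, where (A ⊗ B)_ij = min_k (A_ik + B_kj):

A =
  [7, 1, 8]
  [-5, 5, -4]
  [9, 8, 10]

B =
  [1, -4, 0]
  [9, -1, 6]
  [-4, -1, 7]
A ⊗ B =
  [4, 0, 7]
  [-8, -9, -5]
  [6, 5, 9]

Apply the min-plus product entry-by-entry:
  C[0][0] = min over k of (A[0][0] + B[0][0] = 7 + 1 = 8, A[0][1] + B[1][0] = 1 + 9 = 10, A[0][2] + B[2][0] = 8 + -4 = 4) = 4 (attained at k = 2)
  C[0][1] = min over k of (A[0][0] + B[0][1] = 7 + -4 = 3, A[0][1] + B[1][1] = 1 + -1 = 0, A[0][2] + B[2][1] = 8 + -1 = 7) = 0 (attained at k = 1)
  C[0][2] = min over k of (A[0][0] + B[0][2] = 7 + 0 = 7, A[0][1] + B[1][2] = 1 + 6 = 7, A[0][2] + B[2][2] = 8 + 7 = 15) = 7 (attained at k = 0)
  C[1][0] = min over k of (A[1][0] + B[0][0] = -5 + 1 = -4, A[1][1] + B[1][0] = 5 + 9 = 14, A[1][2] + B[2][0] = -4 + -4 = -8) = -8 (attained at k = 2)
  C[1][1] = min over k of (A[1][0] + B[0][1] = -5 + -4 = -9, A[1][1] + B[1][1] = 5 + -1 = 4, A[1][2] + B[2][1] = -4 + -1 = -5) = -9 (attained at k = 0)
  C[1][2] = min over k of (A[1][0] + B[0][2] = -5 + 0 = -5, A[1][1] + B[1][2] = 5 + 6 = 11, A[1][2] + B[2][2] = -4 + 7 = 3) = -5 (attained at k = 0)
  C[2][0] = min over k of (A[2][0] + B[0][0] = 9 + 1 = 10, A[2][1] + B[1][0] = 8 + 9 = 17, A[2][2] + B[2][0] = 10 + -4 = 6) = 6 (attained at k = 2)
  C[2][1] = min over k of (A[2][0] + B[0][1] = 9 + -4 = 5, A[2][1] + B[1][1] = 8 + -1 = 7, A[2][2] + B[2][1] = 10 + -1 = 9) = 5 (attained at k = 0)
  C[2][2] = min over k of (A[2][0] + B[0][2] = 9 + 0 = 9, A[2][1] + B[1][2] = 8 + 6 = 14, A[2][2] + B[2][2] = 10 + 7 = 17) = 9 (attained at k = 0)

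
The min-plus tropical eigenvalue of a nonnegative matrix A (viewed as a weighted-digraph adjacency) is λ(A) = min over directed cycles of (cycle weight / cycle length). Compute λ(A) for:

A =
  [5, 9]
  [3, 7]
λ(A) = 5

Enumerate directed cycles and compute their means (weight / length). Sample:
  cycle 0 → 0: weight = 5, length = 1, mean = 5/1 ≈ 5.000
  cycle 1 → 1: weight = 7, length = 1, mean = 7/1 ≈ 7.000
  cycle 0 → 1 → 0: weight = 12, length = 2, mean = 12/2 ≈ 6.000
  cycle 1 → 0 → 1: weight = 12, length = 2, mean = 12/2 ≈ 6.000
Minimum mean = 5.000, attained e.g. along the cycle 0 → 0 with weight 5 and length 1. So λ(A) = 5/1 = 5.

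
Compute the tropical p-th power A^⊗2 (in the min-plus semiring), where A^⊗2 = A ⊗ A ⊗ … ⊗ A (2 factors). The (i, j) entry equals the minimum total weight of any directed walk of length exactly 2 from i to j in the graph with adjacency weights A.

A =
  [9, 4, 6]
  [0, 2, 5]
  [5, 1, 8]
A^⊗2 =
  [4, 6, 9]
  [2, 4, 6]
  [1, 3, 6]

Each entry (A^⊗2)_ij equals the minimum over all length-2 walks i = v_0 → v_1 → … → v_2 = j of Σ_t A[v_t][v_{t+1}]. For example, for (i, j) = (0, 2) we minimise over 3 possible intermediate vertex sequences; the minimum is 9, attained along the walk 0 → 1 → 2.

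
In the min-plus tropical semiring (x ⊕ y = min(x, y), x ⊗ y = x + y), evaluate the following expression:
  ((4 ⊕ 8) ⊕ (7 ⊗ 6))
((4 ⊕ 8) ⊕ (7 ⊗ 6)) = 4

Expand innermost to outermost. Recall ⊕ takes the minimum of its arguments and ⊗ takes their sum. Working out the expression ((4 ⊕ 8) ⊕ (7 ⊗ 6)) gives 4.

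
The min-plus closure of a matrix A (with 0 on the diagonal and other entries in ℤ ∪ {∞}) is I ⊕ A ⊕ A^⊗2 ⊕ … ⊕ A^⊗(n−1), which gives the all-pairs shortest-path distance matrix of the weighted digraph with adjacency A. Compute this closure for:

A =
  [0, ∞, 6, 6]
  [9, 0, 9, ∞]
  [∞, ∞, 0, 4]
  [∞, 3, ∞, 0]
Closure =
  [0, 9, 6, 6]
  [9, 0, 9, 13]
  [16, 7, 0, 4]
  [12, 3, 12, 0]

This is the Floyd-Warshall all-pairs shortest-path computation. For each intermediate vertex k = 0, 1, …, 3, update dist[i][j] ← min(dist[i][j], dist[i][k] + dist[k][j]). The final matrix gives, for each (i, j), the minimum total weight of any directed path from i to j (possibly empty when i = j).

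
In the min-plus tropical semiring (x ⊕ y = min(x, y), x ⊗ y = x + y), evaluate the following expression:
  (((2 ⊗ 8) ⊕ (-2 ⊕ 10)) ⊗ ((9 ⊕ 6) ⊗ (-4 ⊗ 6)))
(((2 ⊗ 8) ⊕ (-2 ⊕ 10)) ⊗ ((9 ⊕ 6) ⊗ (-4 ⊗ 6))) = 6

Expand innermost to outermost. Recall ⊕ takes the minimum of its arguments and ⊗ takes their sum. Working out the expression (((2 ⊗ 8) ⊕ (-2 ⊕ 10)) ⊗ ((9 ⊕ 6) ⊗ (-4 ⊗ 6))) gives 6.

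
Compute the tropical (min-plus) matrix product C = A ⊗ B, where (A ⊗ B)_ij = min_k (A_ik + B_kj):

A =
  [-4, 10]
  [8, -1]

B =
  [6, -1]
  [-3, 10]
A ⊗ B =
  [2, -5]
  [-4, 7]

Apply the min-plus product entry-by-entry:
  C[0][0] = min over k of (A[0][0] + B[0][0] = -4 + 6 = 2, A[0][1] + B[1][0] = 10 + -3 = 7) = 2 (attained at k = 0)
  C[0][1] = min over k of (A[0][0] + B[0][1] = -4 + -1 = -5, A[0][1] + B[1][1] = 10 + 10 = 20) = -5 (attained at k = 0)
  C[1][0] = min over k of (A[1][0] + B[0][0] = 8 + 6 = 14, A[1][1] + B[1][0] = -1 + -3 = -4) = -4 (attained at k = 1)
  C[1][1] = min over k of (A[1][0] + B[0][1] = 8 + -1 = 7, A[1][1] + B[1][1] = -1 + 10 = 9) = 7 (attained at k = 0)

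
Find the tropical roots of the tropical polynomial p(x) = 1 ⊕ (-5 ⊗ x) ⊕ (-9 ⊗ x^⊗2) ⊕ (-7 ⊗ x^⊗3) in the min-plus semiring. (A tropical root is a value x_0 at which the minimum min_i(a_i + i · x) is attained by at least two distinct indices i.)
Roots: {-2, 4, 6}

Each tropical root is a break point of the lower envelope of the lines y = a_i + i · x (there are 4 lines, with slopes 0, 1, ..., 3). Only the lines that attain the minimum somewhere contribute to roots; other lines are dominated. Here the surviving (envelope) indices are i = 3, i = 2, i = 1, i = 0.
Intersections between consecutive envelope lines give the roots: for adjacent envelope indices i < j the intersection is x = (a_i − a_j) / (j − i). Reading off the sorted break points: {-2, 4, 6}.
Verification: at each break x_0, at least two indices attain the minimum of min_i(a_i + i · x_0).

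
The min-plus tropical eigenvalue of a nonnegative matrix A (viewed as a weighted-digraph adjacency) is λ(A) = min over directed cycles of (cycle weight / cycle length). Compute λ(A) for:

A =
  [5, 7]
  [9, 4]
λ(A) = 4

Enumerate directed cycles and compute their means (weight / length). Sample:
  cycle 0 → 0: weight = 5, length = 1, mean = 5/1 ≈ 5.000
  cycle 1 → 1: weight = 4, length = 1, mean = 4/1 ≈ 4.000
  cycle 0 → 1 → 0: weight = 16, length = 2, mean = 16/2 ≈ 8.000
  cycle 1 → 0 → 1: weight = 16, length = 2, mean = 16/2 ≈ 8.000
Minimum mean = 4.000, attained e.g. along the cycle 1 → 1 with weight 4 and length 1. So λ(A) = 4/1 = 4.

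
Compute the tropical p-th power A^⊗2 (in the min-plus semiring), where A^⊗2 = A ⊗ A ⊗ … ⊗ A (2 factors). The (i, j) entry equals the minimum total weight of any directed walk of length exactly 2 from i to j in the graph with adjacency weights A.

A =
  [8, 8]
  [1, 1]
A^⊗2 =
  [9, 9]
  [2, 2]

Each entry (A^⊗2)_ij equals the minimum over all length-2 walks i = v_0 → v_1 → … → v_2 = j of Σ_t A[v_t][v_{t+1}]. For example, for (i, j) = (0, 1) we minimise over 2 possible intermediate vertex sequences; the minimum is 9, attained along the walk 0 → 1 → 1.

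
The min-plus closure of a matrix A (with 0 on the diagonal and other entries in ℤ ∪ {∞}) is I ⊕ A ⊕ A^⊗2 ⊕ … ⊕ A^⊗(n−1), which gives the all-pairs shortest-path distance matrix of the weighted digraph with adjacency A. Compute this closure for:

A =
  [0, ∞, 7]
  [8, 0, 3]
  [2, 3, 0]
Closure =
  [0, 10, 7]
  [5, 0, 3]
  [2, 3, 0]

This is the Floyd-Warshall all-pairs shortest-path computation. For each intermediate vertex k = 0, 1, …, 2, update dist[i][j] ← min(dist[i][j], dist[i][k] + dist[k][j]). The final matrix gives, for each (i, j), the minimum total weight of any directed path from i to j (possibly empty when i = j).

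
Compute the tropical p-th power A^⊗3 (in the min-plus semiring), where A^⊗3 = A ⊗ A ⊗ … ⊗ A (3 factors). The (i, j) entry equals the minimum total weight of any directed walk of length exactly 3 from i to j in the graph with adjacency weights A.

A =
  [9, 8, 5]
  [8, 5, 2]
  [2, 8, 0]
A^⊗3 =
  [7, 13, 5]
  [4, 10, 2]
  [2, 8, 0]

Each entry (A^⊗3)_ij equals the minimum over all length-3 walks i = v_0 → v_1 → … → v_3 = j of Σ_t A[v_t][v_{t+1}]. For example, for (i, j) = (0, 2) we minimise over 9 possible intermediate vertex sequences; the minimum is 5, attained along the walk 0 → 2 → 2 → 2.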